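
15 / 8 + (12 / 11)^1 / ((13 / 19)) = 3969 / 1144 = 3.47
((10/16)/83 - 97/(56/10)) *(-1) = 80475/4648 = 17.31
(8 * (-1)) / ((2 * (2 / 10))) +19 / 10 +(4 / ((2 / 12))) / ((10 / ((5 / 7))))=-1147 / 70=-16.39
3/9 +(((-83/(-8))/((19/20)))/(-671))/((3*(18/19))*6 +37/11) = 519329/1561722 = 0.33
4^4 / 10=128 / 5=25.60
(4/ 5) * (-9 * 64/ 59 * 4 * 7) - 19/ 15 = -194657/ 885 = -219.95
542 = 542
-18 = -18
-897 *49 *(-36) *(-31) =-49051548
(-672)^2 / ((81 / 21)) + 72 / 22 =117080.61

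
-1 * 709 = -709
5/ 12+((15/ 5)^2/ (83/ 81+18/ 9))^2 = 6677417/ 720300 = 9.27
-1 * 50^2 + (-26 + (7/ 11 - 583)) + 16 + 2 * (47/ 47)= -3090.36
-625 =-625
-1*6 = -6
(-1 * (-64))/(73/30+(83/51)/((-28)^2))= 12794880/486887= 26.28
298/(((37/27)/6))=48276/37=1304.76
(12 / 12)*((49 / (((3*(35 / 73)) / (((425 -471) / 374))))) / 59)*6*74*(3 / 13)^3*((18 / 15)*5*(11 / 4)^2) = -387461151 / 22035910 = -17.58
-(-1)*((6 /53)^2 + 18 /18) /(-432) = -2845 /1213488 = -0.00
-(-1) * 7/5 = 7/5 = 1.40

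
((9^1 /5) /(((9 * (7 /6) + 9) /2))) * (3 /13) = 36 /845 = 0.04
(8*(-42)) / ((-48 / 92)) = 644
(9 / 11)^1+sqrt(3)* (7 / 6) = 2.84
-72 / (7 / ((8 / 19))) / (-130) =288 / 8645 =0.03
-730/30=-73/3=-24.33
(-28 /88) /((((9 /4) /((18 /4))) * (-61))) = 7 /671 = 0.01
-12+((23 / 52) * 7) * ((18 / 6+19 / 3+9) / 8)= -6121 / 1248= -4.90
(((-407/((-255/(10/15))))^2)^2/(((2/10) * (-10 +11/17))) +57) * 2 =72156555871318/640654585875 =112.63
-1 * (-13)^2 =-169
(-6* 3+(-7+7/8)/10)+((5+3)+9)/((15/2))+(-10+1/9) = -18889/720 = -26.23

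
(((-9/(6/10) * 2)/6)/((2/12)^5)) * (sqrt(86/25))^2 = -668736/5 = -133747.20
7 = 7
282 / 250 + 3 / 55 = 1.18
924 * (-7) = -6468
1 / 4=0.25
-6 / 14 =-3 / 7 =-0.43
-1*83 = -83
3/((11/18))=54/11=4.91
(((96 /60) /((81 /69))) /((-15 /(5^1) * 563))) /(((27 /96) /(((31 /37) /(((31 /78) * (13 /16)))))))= -188416 /25309665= -0.01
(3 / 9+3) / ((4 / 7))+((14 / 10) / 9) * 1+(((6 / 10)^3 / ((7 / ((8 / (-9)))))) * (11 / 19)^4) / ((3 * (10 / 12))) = 61449991801 / 10262778750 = 5.99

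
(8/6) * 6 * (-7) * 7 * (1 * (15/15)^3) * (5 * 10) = -19600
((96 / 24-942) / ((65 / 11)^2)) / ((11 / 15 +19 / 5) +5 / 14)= -4766916 / 867815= -5.49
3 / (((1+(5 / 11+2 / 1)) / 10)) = 165 / 19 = 8.68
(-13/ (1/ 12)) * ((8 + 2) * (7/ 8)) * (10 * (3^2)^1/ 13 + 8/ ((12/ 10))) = -18550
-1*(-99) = 99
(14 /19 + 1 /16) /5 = 243 /1520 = 0.16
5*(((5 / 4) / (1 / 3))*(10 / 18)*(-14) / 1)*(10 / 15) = -875 / 9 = -97.22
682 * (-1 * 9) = -6138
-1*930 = -930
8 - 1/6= 47/6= 7.83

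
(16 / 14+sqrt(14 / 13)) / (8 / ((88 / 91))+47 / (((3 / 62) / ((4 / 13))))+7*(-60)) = -3432 / 338905 -33*sqrt(182) / 48415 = -0.02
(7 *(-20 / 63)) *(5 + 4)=-20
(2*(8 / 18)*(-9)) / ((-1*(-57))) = -8 / 57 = -0.14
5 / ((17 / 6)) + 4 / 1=98 / 17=5.76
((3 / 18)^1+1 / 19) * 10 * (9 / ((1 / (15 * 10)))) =56250 / 19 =2960.53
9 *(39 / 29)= 351 / 29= 12.10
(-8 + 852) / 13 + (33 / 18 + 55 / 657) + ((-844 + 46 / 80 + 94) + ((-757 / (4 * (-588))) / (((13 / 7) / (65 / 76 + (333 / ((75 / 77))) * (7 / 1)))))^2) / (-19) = -285121205232466969619 / 31844003842560000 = -8953.69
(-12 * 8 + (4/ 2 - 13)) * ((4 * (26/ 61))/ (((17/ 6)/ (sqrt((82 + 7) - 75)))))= -66768 * sqrt(14)/ 1037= -240.91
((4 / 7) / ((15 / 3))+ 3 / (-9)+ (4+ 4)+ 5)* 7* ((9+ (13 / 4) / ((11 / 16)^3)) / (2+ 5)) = 440786 / 1815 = 242.86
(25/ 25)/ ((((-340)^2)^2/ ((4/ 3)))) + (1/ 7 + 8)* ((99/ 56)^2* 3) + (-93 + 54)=8024309437873/ 214857772500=37.35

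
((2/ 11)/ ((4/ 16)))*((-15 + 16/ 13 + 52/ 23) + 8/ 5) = -118504/ 16445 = -7.21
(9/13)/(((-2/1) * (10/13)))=-9/20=-0.45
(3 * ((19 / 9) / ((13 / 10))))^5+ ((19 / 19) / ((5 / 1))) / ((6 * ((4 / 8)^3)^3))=1245748631648 / 451120995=2761.45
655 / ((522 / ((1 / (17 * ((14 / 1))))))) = 655 / 124236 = 0.01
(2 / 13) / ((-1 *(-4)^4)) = -0.00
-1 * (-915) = 915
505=505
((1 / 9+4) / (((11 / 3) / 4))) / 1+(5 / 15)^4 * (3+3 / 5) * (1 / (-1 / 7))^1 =4.17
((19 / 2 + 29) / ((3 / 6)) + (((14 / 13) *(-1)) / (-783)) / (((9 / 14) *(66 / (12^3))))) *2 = 17255770 / 111969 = 154.11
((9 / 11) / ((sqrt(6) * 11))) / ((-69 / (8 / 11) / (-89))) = 356 * sqrt(6) / 30613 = 0.03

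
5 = 5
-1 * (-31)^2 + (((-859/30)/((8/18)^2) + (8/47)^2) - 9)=-394059897/353440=-1114.93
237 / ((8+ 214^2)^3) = 79 / 32032361959488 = 0.00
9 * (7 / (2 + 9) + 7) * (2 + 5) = 5292 / 11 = 481.09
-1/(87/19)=-19/87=-0.22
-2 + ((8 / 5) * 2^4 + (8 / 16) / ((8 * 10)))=3777 / 160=23.61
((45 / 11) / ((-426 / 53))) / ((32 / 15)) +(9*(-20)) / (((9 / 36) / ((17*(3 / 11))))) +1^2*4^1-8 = -167067541 / 49984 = -3342.42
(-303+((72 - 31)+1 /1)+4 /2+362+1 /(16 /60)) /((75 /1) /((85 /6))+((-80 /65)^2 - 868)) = -1226771 /9896808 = -0.12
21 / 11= 1.91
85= 85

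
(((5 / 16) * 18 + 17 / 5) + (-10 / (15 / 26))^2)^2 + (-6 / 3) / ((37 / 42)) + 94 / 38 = 95771.54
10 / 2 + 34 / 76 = 207 / 38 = 5.45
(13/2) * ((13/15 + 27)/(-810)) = -2717/12150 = -0.22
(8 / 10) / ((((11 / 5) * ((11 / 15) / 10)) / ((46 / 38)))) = 6.00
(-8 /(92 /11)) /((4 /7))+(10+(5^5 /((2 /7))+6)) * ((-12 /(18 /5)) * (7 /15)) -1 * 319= -7186813 /414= -17359.45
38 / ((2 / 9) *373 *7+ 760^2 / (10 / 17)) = 171 / 4421251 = 0.00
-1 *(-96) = 96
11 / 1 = 11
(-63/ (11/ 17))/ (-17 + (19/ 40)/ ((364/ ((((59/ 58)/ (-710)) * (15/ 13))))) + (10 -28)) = 1669592695680/ 600180417793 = 2.78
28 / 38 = 14 / 19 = 0.74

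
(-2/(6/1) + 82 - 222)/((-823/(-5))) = -2105/2469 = -0.85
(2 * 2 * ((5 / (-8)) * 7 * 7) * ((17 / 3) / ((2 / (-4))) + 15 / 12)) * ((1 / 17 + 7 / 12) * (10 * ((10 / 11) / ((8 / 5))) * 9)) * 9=397175625 / 1088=365051.13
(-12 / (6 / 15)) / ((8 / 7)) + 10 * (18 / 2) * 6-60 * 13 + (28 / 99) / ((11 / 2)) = -1159561 / 4356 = -266.20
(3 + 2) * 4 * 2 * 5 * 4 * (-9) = -7200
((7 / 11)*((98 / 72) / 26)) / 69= 343 / 710424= 0.00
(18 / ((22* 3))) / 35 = 3 / 385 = 0.01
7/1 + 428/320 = 667/80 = 8.34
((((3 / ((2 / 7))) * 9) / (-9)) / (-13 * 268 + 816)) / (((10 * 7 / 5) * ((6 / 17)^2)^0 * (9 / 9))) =3 / 10672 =0.00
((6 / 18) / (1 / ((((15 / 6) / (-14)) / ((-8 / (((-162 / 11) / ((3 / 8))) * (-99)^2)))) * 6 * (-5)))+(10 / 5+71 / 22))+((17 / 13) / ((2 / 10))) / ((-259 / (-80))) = 6364816155 / 74074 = 85925.10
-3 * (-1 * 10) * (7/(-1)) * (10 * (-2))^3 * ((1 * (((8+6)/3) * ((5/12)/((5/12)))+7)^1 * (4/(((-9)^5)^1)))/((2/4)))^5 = -963780608000000000/58149737003040059690390169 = -0.00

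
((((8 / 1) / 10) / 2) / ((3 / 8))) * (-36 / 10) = -96 / 25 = -3.84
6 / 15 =2 / 5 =0.40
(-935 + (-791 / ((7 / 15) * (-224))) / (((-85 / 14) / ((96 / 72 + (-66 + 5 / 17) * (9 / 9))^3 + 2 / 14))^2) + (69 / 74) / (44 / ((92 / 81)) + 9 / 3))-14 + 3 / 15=4104129286050525161682999989 / 280981277481098880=14606415498.01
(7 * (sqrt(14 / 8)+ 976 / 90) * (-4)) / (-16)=7 * sqrt(7) / 8+ 854 / 45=21.29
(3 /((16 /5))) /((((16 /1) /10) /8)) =75 /16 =4.69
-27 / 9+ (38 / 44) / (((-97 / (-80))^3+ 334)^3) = -3.00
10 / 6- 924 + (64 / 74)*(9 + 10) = -905.90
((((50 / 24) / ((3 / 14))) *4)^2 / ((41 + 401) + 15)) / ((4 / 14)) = 428750 / 37017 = 11.58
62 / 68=31 / 34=0.91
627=627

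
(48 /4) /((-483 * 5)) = -4 /805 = -0.00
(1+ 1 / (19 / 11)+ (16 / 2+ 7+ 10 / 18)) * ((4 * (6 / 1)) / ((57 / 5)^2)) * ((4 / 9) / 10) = 234400 / 1666737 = 0.14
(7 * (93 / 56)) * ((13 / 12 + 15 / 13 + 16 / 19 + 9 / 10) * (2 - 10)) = -1828163 / 4940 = -370.07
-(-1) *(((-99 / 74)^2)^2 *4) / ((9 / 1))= 10673289 / 7496644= 1.42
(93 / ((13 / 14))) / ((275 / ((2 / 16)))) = 651 / 14300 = 0.05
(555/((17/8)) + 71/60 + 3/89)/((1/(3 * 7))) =166740581/30260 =5510.26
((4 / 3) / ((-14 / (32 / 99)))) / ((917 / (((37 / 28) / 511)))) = -592 / 6819346611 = -0.00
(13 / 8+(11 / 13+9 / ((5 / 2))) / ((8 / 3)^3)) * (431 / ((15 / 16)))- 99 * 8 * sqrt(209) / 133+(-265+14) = 18840373 / 31200- 792 * sqrt(209) / 133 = 517.77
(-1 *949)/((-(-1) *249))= -949/249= -3.81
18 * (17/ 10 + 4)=513/ 5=102.60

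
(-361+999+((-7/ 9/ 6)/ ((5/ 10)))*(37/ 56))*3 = 137771/ 72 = 1913.49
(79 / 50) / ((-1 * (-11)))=79 / 550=0.14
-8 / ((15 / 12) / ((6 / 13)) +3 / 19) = -3648 / 1307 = -2.79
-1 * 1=-1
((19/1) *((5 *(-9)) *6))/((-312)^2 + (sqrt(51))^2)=-342/6493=-0.05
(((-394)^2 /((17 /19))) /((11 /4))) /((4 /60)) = 176969040 /187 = 946358.50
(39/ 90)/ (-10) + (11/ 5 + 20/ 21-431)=-898571/ 2100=-427.89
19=19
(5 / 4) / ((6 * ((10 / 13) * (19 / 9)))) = 39 / 304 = 0.13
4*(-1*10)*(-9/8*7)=315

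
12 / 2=6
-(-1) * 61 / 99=61 / 99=0.62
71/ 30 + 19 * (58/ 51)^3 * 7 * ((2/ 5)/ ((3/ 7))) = 184.95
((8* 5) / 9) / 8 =5 / 9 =0.56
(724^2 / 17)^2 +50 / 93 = 25552724559218 / 26877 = 950728301.49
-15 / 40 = -3 / 8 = -0.38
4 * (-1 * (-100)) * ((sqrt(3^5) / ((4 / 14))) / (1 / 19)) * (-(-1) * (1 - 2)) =-239400 * sqrt(3) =-414652.96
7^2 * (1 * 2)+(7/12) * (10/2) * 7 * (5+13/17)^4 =5674060154/250563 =22645.24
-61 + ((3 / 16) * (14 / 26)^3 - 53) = -4006299 / 35152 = -113.97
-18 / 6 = -3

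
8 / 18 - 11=-95 / 9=-10.56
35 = 35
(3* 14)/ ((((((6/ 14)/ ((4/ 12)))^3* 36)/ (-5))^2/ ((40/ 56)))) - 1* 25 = -2855075275/ 114791256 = -24.87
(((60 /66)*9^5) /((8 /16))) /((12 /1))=98415 /11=8946.82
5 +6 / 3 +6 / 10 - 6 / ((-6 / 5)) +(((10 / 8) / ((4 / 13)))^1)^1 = 1333 / 80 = 16.66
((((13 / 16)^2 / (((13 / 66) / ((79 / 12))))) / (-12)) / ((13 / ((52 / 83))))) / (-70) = 0.00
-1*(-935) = 935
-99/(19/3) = -297/19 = -15.63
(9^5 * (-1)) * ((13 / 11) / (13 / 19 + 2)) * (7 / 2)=-34031907 / 374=-90994.40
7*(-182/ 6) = -637/ 3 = -212.33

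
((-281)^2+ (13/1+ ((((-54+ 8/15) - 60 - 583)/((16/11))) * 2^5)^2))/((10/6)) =52841436706/375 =140910497.88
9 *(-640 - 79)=-6471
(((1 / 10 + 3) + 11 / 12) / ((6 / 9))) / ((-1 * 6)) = -241 / 240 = -1.00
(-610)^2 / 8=93025 / 2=46512.50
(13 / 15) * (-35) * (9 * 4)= -1092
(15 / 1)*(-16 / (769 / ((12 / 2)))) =-1440 / 769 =-1.87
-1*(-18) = 18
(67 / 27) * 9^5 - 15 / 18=146528.17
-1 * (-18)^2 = -324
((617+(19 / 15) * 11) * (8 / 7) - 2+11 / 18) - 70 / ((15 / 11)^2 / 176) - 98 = -540337 / 90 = -6003.74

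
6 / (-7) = -0.86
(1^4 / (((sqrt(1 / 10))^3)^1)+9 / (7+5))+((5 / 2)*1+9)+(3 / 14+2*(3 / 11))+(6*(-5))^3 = -8311993 / 308+10*sqrt(10) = -26955.37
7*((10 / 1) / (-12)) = -35 / 6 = -5.83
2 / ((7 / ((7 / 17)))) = 2 / 17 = 0.12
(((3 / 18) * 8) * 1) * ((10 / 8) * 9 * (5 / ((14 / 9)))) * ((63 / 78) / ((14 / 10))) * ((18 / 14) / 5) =7.15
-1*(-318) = 318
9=9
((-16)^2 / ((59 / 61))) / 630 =7808 / 18585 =0.42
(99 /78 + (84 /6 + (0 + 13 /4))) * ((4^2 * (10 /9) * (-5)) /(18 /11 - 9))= 235400 /1053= 223.55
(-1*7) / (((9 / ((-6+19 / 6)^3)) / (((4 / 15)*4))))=68782 / 3645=18.87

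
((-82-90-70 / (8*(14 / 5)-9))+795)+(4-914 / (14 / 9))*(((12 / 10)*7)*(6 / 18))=-68087 / 67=-1016.22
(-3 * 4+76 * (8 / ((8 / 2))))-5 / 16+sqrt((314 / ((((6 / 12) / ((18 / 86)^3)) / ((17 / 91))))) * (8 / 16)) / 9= 3 * sqrt(20887594) / 168259+2235 / 16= 139.77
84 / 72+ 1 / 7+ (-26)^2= 28447 / 42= 677.31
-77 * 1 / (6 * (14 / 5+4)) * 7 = -2695 / 204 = -13.21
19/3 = 6.33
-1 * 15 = -15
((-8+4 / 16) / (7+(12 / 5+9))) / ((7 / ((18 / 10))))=-279 / 2576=-0.11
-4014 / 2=-2007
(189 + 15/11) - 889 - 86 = -8631/11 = -784.64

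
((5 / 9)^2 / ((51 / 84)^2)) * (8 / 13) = 156800 / 304317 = 0.52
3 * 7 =21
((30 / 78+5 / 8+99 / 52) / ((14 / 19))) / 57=101 / 1456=0.07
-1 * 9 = -9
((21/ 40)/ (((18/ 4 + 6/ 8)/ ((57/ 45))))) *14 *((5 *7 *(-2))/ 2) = -931/ 15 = -62.07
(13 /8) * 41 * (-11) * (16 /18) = -5863 /9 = -651.44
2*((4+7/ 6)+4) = 55/ 3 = 18.33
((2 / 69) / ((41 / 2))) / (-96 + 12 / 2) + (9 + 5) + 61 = 9547873 / 127305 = 75.00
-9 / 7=-1.29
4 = 4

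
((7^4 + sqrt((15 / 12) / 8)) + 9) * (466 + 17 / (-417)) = 194305 * sqrt(10) / 3336 + 468275050 / 417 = 1123145.94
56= 56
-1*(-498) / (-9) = -166 / 3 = -55.33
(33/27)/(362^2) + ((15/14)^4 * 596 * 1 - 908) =-86781941308/707932449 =-122.59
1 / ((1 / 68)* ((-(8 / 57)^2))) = -55233 / 16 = -3452.06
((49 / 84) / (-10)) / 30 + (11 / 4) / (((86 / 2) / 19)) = 187799 / 154800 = 1.21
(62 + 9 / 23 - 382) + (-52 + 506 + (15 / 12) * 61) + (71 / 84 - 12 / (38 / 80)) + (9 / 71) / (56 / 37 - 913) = 11335422919 / 60870075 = 186.22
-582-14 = -596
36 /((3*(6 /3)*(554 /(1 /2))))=3 /554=0.01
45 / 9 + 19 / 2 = 29 / 2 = 14.50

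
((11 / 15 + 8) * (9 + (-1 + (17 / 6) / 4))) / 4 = 19.01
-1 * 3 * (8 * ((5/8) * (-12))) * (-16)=-2880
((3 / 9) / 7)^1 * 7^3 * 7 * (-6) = -686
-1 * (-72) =72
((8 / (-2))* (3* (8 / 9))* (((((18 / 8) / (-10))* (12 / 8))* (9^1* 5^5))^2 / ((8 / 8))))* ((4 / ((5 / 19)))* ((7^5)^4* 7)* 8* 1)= -65276033316335719714324687500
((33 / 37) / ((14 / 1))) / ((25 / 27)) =891 / 12950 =0.07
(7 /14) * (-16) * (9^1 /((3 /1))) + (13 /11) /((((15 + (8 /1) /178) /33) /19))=2601 /103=25.25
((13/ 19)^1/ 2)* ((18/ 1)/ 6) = 39/ 38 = 1.03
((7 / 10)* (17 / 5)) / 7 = 0.34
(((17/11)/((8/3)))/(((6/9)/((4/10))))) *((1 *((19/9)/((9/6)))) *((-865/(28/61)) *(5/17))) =-1002535/3696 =-271.25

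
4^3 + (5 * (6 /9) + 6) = 73.33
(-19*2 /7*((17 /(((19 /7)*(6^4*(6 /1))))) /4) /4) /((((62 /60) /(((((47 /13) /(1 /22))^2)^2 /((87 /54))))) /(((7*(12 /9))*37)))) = -2268736.18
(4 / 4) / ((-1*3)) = -1 / 3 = -0.33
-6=-6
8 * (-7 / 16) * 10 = -35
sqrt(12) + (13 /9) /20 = 13 /180 + 2 * sqrt(3) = 3.54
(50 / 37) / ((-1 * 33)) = -50 / 1221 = -0.04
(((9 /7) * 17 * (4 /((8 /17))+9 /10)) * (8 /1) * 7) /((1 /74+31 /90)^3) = 6638378301675 /26463592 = 250849.48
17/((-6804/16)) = -68/1701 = -0.04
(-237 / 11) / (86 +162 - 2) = -79 / 902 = -0.09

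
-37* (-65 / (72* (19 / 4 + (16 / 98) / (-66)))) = 1296295 / 184242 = 7.04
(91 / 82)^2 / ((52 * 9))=637 / 242064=0.00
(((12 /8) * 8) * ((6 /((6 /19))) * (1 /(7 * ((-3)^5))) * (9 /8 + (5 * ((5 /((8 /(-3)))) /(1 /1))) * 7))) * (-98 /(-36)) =5719 /243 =23.53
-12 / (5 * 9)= -4 / 15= -0.27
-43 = -43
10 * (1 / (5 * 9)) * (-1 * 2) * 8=-32 / 9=-3.56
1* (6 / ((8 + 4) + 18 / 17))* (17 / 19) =289 / 703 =0.41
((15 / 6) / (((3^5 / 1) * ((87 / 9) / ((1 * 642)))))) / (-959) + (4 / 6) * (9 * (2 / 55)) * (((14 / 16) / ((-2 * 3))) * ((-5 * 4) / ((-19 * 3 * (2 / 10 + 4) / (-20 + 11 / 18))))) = 47859305 / 941624838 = 0.05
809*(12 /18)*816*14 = 6161344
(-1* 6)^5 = -7776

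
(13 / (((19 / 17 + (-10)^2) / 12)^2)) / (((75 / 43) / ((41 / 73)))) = 105977456 / 1797601275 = 0.06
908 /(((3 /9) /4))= 10896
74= 74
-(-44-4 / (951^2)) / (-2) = -19896824 / 904401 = -22.00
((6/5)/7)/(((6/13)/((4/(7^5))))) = 52/588245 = 0.00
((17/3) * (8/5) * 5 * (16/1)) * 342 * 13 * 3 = 9674496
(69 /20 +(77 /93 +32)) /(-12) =-67477 /22320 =-3.02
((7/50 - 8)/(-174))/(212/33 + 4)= 4323/997600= 0.00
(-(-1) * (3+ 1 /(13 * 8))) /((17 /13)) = 313 /136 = 2.30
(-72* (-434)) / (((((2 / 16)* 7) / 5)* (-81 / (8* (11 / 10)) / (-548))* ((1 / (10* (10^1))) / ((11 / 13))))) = 105244057600 / 117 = 899521859.83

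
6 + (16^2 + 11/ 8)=2107/ 8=263.38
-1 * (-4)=4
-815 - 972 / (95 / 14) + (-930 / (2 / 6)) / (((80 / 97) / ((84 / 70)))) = -1906723 / 380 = -5017.69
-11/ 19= -0.58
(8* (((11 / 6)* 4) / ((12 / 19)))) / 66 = 38 / 27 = 1.41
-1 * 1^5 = -1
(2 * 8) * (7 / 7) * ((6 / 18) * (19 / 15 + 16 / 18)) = 11.50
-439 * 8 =-3512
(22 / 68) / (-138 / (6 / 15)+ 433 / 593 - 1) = -6523 / 6961330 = -0.00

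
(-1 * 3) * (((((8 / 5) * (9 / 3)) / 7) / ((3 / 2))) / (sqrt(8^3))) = -0.06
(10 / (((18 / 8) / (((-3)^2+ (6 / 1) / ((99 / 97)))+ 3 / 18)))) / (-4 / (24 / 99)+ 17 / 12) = -26480 / 5973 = -4.43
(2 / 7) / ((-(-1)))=2 / 7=0.29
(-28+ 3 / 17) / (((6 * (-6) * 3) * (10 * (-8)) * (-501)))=473 / 73586880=0.00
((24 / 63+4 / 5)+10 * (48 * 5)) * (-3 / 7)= -252124 / 245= -1029.08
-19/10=-1.90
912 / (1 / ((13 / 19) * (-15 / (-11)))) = 9360 / 11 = 850.91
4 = 4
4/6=2/3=0.67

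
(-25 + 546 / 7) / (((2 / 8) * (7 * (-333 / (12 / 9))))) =-848 / 6993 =-0.12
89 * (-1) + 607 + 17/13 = 6751/13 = 519.31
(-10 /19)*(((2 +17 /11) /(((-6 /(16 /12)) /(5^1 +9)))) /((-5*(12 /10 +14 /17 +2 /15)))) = -6188 /11495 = -0.54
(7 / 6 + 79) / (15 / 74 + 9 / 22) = 195767 / 1494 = 131.04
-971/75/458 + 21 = 720379/34350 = 20.97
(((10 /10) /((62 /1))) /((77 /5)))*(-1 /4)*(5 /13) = -25 /248248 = -0.00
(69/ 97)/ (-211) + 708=14490567/ 20467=708.00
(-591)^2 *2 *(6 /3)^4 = 11176992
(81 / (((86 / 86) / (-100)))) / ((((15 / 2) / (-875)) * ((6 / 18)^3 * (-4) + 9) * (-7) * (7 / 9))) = -32805000 / 1673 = -19608.49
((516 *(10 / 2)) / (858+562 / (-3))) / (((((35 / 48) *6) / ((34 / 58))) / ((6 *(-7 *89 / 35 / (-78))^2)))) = 69483012 / 431410525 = 0.16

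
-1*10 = -10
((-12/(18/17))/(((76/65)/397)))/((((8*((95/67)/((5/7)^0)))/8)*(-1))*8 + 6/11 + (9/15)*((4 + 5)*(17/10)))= 8082771125/3398169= 2378.57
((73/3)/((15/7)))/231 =73/1485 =0.05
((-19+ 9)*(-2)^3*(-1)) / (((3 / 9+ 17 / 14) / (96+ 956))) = -706944 / 13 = -54380.31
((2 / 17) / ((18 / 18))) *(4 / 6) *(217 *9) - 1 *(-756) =15456 / 17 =909.18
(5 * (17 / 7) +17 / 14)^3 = 6539203 / 2744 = 2383.09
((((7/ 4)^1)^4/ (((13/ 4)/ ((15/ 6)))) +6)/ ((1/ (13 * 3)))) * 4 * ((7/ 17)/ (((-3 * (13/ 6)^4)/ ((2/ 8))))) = -12467763/ 3884296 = -3.21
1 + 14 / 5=19 / 5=3.80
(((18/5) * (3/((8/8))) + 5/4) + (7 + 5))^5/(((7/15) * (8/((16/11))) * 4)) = 77240777479203/98560000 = 783692.95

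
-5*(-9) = 45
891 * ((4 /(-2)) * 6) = -10692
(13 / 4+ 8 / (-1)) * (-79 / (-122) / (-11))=1501 / 5368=0.28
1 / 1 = 1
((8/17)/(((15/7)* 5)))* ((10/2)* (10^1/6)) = 56/153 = 0.37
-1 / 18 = -0.06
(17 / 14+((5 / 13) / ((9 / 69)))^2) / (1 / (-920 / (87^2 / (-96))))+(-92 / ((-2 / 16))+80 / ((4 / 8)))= 27174716416 / 26862381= 1011.63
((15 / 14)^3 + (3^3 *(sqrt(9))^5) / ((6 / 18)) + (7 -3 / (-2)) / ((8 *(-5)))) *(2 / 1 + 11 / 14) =21065048121 / 384160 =54834.05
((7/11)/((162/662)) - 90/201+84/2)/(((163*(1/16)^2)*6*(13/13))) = 11.56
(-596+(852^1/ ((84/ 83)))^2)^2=1203968206080025/ 2401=501444483998.34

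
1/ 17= 0.06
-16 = -16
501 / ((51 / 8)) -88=-160 / 17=-9.41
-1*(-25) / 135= 5 / 27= 0.19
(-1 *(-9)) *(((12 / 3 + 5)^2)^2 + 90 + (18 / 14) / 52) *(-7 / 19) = -21788757 / 988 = -22053.40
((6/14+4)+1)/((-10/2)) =-38/35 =-1.09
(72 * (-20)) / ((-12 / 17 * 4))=510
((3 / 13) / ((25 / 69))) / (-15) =-69 / 1625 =-0.04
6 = 6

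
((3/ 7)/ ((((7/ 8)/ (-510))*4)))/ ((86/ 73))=-111690/ 2107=-53.01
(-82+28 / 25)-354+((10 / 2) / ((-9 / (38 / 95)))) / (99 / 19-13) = -7240277 / 16650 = -434.85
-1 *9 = -9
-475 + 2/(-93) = -44177/93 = -475.02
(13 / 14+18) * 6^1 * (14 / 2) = 795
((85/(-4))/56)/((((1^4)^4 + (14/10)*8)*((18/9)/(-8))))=425/3416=0.12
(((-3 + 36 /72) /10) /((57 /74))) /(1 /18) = -111 /19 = -5.84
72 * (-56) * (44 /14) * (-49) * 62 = 38497536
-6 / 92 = -3 / 46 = -0.07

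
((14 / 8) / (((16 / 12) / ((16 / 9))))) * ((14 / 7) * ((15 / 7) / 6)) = 5 / 3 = 1.67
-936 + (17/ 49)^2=-2247047/ 2401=-935.88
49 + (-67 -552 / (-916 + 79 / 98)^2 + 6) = -96534702060 / 8044116721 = -12.00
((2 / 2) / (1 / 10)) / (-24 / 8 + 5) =5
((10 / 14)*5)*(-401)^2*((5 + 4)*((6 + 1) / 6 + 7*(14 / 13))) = 1169827275 / 26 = 44993356.73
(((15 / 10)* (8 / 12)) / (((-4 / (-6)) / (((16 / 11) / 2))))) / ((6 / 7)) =14 / 11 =1.27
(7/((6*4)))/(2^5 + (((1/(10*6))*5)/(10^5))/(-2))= 700000/76799999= 0.01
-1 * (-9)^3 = 729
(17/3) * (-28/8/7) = -17/6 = -2.83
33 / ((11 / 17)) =51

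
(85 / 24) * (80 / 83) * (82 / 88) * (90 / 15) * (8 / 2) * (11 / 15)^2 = 30668 / 747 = 41.05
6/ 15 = 0.40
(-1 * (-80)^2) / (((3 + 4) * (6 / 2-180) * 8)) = 800 / 1239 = 0.65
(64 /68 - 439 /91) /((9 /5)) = -30035 /13923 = -2.16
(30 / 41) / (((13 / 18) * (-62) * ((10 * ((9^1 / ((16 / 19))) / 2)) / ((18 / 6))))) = -288 / 313937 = -0.00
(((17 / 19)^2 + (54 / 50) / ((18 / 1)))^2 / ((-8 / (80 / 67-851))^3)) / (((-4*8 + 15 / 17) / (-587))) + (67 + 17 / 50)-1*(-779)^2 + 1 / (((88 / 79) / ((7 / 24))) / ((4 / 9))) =127206189897876707896755233171 / 7882444161225342720000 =16137911.96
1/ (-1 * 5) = -1/ 5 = -0.20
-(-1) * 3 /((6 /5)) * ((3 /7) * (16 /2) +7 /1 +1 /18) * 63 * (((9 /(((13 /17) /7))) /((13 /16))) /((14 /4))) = 8084520 /169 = 47837.40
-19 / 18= -1.06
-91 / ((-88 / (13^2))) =15379 / 88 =174.76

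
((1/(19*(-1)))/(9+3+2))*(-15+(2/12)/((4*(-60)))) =21601/383040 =0.06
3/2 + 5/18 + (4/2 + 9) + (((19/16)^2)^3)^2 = 52289456593320889/2533274790395904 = 20.64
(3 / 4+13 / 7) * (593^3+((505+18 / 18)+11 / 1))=7611285651 / 14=543663260.79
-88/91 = -0.97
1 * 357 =357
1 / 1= 1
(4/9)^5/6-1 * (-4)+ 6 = 1771982/177147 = 10.00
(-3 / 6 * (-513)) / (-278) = -513 / 556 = -0.92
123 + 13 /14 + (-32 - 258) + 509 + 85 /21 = 14573 /42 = 346.98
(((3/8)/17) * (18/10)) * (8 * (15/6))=27/34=0.79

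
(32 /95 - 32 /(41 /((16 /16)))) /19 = -1728 /74005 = -0.02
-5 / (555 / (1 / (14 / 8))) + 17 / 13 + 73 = 750530 / 10101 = 74.30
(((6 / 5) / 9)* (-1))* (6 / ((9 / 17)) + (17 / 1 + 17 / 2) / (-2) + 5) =-43 / 90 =-0.48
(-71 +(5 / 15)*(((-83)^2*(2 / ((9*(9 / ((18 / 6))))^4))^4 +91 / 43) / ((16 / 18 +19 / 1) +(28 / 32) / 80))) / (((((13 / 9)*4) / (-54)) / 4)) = 1430761686088261583962526290282 / 539303110022517669433367901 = 2652.98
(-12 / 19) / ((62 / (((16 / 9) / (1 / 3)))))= -0.05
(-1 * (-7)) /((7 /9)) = 9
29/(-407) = -29/407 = -0.07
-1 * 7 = -7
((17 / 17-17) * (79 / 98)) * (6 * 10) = -773.88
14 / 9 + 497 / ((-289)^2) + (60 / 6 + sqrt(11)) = sqrt(11) + 8690657 / 751689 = 14.88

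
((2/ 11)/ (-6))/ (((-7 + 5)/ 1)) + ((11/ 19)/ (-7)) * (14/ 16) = -0.06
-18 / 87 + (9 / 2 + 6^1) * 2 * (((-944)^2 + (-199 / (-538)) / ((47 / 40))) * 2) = 13722763093446 / 366647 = 37427725.01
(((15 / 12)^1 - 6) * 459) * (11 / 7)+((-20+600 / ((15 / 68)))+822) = 2685 / 28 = 95.89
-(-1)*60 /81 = 20 /27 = 0.74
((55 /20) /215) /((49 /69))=759 /42140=0.02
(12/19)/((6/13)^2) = 169/57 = 2.96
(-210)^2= 44100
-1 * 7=-7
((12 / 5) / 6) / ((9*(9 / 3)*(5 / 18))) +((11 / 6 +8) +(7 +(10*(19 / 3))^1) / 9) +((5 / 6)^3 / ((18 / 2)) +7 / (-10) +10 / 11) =9609367 / 534600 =17.97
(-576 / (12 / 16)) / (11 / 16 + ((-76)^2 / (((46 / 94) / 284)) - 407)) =-282624 / 1233419245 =-0.00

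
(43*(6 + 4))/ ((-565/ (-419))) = 36034/ 113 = 318.88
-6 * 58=-348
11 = 11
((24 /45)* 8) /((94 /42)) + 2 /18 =4267 /2115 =2.02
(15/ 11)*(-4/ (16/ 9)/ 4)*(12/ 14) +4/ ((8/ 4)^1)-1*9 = -4717/ 616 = -7.66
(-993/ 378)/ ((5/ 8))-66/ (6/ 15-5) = 73498/ 7245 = 10.14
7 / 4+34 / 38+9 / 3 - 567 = -42663 / 76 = -561.36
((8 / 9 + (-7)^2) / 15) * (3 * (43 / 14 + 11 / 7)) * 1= 5837 / 126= 46.33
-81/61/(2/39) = -3159/122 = -25.89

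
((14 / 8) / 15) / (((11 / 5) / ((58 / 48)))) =203 / 3168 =0.06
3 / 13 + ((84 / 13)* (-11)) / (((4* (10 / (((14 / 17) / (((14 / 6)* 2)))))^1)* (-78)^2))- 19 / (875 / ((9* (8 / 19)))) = 38806501 / 261443000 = 0.15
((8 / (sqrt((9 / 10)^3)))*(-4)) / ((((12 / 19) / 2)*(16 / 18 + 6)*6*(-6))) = 380*sqrt(10) / 2511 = 0.48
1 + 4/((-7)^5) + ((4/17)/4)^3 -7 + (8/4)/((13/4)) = -5780132355/1073446283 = -5.38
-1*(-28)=28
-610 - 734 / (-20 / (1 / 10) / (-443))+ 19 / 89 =-19896809 / 8900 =-2235.60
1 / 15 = 0.07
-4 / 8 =-1 / 2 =-0.50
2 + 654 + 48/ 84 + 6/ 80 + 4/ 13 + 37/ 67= 160352651/ 243880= 657.51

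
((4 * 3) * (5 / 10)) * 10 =60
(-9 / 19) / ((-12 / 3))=9 / 76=0.12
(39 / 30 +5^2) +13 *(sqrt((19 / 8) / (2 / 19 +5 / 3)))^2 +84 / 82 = 44.75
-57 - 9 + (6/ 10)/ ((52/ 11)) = -17127/ 260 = -65.87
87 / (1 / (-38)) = -3306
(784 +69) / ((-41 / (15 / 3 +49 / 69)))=-336082 / 2829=-118.80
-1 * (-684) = 684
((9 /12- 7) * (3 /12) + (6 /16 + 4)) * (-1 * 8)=-22.50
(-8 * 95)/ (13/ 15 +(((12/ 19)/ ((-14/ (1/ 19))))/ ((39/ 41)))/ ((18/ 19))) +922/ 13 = -353365514/ 436969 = -808.67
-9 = -9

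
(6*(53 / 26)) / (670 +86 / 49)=2597 / 142636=0.02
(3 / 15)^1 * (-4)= -4 / 5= -0.80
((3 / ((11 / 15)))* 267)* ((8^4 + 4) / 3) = 16420500 / 11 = 1492772.73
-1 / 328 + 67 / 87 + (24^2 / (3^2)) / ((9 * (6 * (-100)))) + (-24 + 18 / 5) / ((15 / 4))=-6015827 / 1284120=-4.68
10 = 10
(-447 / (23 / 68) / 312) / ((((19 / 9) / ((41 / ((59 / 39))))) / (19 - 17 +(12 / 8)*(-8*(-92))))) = -1550629143 / 25783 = -60141.53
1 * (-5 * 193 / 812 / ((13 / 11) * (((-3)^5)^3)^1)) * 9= 10615 / 16829673588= 0.00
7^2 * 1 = 49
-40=-40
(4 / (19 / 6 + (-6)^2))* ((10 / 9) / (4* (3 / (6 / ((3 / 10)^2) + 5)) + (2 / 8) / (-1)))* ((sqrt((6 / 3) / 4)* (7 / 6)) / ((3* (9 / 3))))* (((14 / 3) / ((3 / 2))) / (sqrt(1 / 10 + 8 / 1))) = -1348480* sqrt(5) / 21894057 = -0.14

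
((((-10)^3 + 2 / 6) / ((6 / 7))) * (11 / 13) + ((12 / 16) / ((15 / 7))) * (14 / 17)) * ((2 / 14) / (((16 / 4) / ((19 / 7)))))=-26630837 / 278460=-95.64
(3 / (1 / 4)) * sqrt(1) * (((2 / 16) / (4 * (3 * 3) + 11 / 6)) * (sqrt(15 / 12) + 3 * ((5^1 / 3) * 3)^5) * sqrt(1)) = 9 * sqrt(5) / 454 + 84375 / 227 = 371.74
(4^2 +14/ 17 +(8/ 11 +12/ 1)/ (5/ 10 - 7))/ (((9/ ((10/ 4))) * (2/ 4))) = 8.26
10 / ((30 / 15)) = 5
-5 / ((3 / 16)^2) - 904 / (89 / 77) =-740392 / 801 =-924.33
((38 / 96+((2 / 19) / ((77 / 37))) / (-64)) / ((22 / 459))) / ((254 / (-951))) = -8072942949 / 261607808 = -30.86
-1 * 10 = -10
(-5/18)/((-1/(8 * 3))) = 20/3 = 6.67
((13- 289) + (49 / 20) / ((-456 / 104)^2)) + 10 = -17276399 / 64980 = -265.87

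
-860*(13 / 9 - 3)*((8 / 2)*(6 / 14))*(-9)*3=-61920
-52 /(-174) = 26 /87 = 0.30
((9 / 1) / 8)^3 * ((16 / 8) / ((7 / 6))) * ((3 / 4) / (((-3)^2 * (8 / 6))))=0.15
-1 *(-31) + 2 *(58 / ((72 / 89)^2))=269885 / 1296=208.24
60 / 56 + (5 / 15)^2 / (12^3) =116647 / 108864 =1.07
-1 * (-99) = 99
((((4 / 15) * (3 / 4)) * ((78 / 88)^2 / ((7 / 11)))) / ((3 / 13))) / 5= 6591 / 30800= 0.21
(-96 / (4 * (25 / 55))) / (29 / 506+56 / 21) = -400752 / 20675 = -19.38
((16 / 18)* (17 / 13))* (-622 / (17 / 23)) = -114448 / 117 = -978.19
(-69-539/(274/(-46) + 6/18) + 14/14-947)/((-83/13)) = 4636177/32204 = 143.96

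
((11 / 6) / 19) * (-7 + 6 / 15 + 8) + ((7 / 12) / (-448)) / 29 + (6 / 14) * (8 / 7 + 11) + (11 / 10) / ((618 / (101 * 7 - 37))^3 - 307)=18953027094050181 / 3552228035605760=5.34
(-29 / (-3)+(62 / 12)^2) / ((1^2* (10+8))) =1309 / 648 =2.02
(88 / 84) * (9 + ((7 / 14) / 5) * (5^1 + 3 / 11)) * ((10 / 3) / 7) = 2096 / 441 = 4.75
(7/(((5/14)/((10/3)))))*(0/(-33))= 0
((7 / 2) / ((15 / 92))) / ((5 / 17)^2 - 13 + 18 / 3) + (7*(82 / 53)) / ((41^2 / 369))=-577927 / 794205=-0.73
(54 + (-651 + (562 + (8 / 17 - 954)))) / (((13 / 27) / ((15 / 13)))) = -6806025 / 2873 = -2368.96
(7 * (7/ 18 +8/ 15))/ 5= 581/ 450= 1.29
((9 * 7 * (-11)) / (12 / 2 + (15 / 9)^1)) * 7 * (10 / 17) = -145530 / 391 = -372.20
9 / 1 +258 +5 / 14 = 3743 / 14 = 267.36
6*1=6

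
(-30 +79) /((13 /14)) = 52.77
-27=-27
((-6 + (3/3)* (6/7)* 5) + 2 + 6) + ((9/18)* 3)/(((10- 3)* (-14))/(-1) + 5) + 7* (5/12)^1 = 79745/8652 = 9.22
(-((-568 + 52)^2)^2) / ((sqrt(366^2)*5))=-11815376256 / 305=-38738938.54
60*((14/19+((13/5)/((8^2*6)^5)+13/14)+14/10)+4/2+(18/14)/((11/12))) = 395040113949690443/1017933018955776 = 388.08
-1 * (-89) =89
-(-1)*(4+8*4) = 36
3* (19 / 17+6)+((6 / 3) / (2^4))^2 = 23249 / 1088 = 21.37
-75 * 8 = -600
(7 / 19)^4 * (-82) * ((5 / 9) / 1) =-984410 / 1172889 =-0.84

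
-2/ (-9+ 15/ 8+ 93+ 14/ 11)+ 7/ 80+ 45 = 27648003/ 613520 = 45.06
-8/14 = -4/7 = -0.57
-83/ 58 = -1.43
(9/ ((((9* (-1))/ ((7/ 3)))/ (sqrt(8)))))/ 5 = -14* sqrt(2)/ 15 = -1.32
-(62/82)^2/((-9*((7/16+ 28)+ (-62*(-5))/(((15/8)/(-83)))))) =-15376/3314879889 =-0.00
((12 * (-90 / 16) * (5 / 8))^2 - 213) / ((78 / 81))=10829619 / 6656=1627.05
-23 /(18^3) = -23 /5832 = -0.00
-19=-19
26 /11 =2.36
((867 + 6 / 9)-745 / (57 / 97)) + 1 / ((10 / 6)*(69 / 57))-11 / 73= -191308088 / 478515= -399.80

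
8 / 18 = 0.44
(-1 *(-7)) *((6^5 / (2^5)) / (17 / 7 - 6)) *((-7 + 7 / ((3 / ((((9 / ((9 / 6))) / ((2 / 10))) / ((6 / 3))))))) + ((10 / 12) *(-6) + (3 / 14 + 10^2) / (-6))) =-299943 / 100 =-2999.43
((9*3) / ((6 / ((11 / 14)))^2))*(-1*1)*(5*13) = -23595 / 784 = -30.10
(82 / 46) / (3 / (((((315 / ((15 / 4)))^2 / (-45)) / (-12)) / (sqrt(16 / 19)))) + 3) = 0.56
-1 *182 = -182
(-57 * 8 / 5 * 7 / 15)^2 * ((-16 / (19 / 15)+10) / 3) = -119168 / 75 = -1588.91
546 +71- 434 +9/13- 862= -678.31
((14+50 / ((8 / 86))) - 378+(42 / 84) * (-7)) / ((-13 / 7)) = -1190 / 13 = -91.54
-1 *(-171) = 171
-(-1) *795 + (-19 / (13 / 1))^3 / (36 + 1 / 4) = 253231739 / 318565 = 794.91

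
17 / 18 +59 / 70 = 563 / 315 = 1.79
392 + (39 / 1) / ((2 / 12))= 626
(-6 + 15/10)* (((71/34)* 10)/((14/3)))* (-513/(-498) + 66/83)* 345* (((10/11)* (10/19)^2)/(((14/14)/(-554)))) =69386282268750/39221567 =1769084.91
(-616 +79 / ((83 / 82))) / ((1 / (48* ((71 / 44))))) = -38041800 / 913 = -41666.81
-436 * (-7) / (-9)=-3052 / 9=-339.11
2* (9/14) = 9/7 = 1.29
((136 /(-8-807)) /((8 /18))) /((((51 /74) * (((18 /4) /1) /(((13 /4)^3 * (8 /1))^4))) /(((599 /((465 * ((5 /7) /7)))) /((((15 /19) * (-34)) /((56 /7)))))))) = 480726933790247701193 /185546160000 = 2590875142.82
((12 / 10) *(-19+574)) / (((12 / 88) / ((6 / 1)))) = 29304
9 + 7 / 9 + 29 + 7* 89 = 5956 / 9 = 661.78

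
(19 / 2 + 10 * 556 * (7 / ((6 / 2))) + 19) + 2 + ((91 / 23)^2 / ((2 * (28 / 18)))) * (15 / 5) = 13018.93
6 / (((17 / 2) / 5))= 60 / 17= 3.53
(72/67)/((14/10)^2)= 1800/3283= 0.55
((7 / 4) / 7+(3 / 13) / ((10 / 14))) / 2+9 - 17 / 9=34621 / 4680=7.40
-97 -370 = -467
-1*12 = -12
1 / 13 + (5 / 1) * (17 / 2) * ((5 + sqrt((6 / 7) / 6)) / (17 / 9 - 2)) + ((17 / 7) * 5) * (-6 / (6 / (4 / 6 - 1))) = -1041973 / 546 - 765 * sqrt(7) / 14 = -2052.95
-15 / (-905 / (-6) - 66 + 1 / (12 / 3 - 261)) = -23130 / 130807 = -0.18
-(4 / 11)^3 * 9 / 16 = -36 / 1331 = -0.03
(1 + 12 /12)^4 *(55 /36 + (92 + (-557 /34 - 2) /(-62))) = 7120136 /4743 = 1501.19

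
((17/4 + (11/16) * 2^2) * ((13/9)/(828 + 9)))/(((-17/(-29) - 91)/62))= -0.01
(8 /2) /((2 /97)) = 194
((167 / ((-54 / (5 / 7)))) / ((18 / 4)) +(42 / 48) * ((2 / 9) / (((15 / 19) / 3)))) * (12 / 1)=2.98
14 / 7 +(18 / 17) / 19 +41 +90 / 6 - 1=18429 / 323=57.06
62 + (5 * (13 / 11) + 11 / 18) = 13567 / 198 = 68.52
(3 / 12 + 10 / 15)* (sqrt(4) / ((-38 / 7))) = -77 / 228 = -0.34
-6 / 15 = -2 / 5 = -0.40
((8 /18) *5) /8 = 5 /18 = 0.28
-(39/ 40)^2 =-1521/ 1600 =-0.95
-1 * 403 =-403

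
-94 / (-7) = 94 / 7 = 13.43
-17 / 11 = -1.55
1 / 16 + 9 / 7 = 151 / 112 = 1.35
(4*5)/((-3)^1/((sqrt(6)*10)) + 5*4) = 200*sqrt(6)/79997 + 80000/79997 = 1.01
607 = 607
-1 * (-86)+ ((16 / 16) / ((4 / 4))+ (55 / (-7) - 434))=-2484 / 7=-354.86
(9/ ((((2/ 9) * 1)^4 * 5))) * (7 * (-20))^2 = 14467005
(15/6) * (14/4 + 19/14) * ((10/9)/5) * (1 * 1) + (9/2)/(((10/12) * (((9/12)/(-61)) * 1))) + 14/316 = -21722479/49770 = -436.46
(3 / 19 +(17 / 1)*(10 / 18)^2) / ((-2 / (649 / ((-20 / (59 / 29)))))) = 159252269 / 892620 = 178.41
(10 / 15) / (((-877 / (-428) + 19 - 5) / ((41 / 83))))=35096 / 1710381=0.02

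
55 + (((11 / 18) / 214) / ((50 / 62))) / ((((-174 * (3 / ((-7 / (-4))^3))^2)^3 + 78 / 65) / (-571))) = 1397786933876717090628785039 / 25414302123757764143406360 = 55.00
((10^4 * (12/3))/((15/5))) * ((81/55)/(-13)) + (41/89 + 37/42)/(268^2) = -57991271474855/38392370016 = -1510.49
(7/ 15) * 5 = 7/ 3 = 2.33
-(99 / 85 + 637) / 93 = -6.86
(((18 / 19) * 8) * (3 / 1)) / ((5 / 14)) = 63.66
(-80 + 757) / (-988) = -677 / 988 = -0.69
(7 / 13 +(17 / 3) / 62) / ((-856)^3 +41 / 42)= -10661 / 10616359826293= -0.00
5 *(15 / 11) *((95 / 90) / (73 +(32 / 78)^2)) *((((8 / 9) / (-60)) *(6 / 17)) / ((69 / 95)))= -3050450 / 4307885901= -0.00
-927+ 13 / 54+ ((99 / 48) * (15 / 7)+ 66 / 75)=-69662347 / 75600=-921.46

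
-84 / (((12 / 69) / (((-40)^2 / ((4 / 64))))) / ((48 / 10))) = -59351040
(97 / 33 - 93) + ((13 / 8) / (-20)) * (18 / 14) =-3332501 / 36960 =-90.17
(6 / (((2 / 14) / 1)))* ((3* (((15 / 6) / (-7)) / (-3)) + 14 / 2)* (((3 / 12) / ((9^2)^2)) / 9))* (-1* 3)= -103 / 26244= -0.00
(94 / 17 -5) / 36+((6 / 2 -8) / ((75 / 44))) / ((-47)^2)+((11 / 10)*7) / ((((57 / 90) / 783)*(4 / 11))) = 560366997301 / 21405210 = 26179.00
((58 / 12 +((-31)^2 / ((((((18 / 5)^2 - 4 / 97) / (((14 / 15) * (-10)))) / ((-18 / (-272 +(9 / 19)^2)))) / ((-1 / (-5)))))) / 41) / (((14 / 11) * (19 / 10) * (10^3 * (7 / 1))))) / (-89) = -217808319727 / 71193852586802400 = -0.00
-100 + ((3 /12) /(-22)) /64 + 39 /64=-559769 /5632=-99.39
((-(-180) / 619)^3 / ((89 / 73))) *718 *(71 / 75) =289375597440 / 21108722651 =13.71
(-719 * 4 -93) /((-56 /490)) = 103915 /4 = 25978.75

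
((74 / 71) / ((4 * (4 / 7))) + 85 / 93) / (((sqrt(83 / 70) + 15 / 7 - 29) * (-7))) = 72367 * sqrt(5810) / 18639423816 + 17006245 / 2329927977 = 0.01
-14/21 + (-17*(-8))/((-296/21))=-1145/111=-10.32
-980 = -980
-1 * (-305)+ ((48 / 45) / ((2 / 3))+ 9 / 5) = 1542 / 5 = 308.40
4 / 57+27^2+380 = 1109.07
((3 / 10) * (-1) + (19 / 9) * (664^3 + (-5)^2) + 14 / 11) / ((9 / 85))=10401584064941 / 1782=5837028094.80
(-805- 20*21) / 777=-175 / 111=-1.58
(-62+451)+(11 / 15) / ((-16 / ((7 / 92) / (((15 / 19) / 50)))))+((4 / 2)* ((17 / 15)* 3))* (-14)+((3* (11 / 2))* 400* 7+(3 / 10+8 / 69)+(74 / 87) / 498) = 3706493984779 / 79719840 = 46494.00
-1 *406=-406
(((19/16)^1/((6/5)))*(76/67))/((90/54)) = 361/536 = 0.67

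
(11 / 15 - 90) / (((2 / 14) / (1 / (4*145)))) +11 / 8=0.30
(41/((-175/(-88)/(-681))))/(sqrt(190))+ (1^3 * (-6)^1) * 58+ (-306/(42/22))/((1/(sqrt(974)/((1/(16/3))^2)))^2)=-23873257708/189 - 1228524 * sqrt(190)/16625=-126314551.44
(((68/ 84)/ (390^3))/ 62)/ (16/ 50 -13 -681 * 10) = -17/ 526938350505840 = -0.00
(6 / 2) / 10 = 3 / 10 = 0.30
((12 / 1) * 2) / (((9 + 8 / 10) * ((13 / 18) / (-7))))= -2160 / 91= -23.74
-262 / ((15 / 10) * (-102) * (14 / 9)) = 131 / 119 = 1.10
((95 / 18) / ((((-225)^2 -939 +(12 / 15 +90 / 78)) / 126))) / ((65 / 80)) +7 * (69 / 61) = 1563198511 / 197012737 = 7.93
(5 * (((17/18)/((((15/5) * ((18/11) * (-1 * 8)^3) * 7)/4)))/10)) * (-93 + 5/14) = 242539/24385536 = 0.01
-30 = -30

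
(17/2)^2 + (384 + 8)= 1857/4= 464.25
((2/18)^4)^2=1/43046721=0.00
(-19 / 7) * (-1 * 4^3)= 1216 / 7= 173.71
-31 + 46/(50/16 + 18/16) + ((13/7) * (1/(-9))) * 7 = -3308/153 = -21.62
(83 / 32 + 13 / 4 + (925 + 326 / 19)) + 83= 1031.00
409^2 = 167281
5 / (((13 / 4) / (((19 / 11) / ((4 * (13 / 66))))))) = 570 / 169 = 3.37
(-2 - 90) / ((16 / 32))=-184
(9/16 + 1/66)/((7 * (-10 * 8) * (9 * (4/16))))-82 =-10910653/133056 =-82.00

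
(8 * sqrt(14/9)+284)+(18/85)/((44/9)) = 8 * sqrt(14)/3+531161/1870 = 294.02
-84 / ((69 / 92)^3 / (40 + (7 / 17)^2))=-20803328 / 2601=-7998.20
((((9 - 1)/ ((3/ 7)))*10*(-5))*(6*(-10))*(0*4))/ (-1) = 0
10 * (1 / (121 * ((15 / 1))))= 2 / 363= 0.01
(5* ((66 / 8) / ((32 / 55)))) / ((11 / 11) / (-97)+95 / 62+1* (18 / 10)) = 4134625 / 193728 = 21.34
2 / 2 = 1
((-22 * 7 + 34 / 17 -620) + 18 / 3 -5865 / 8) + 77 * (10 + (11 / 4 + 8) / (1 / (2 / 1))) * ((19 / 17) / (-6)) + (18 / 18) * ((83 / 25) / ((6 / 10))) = -3968617 / 2040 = -1945.40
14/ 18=7/ 9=0.78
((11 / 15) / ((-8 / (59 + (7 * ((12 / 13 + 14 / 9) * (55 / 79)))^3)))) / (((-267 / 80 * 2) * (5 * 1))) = 15822264917442643 / 3162578975987535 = 5.00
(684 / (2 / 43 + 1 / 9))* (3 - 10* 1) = -1852956 / 61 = -30376.33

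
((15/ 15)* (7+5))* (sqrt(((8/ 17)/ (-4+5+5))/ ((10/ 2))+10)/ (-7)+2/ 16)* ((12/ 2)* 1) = 9 - 24* sqrt(651270)/ 595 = -23.55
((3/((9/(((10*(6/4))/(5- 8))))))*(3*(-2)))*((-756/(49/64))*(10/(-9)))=76800/7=10971.43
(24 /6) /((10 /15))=6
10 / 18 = 5 / 9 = 0.56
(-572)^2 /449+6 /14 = 2291635 /3143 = 729.12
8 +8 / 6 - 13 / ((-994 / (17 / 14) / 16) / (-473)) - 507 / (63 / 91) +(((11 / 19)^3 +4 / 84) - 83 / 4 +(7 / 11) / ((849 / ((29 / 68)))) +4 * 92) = -1251953433174407 / 2525650597162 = -495.70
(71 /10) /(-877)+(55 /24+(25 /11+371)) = 434758993 /1157640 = 375.56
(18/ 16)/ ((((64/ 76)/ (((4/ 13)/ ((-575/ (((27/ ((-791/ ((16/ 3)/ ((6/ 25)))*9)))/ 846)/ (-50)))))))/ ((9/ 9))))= -19/ 13339107600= -0.00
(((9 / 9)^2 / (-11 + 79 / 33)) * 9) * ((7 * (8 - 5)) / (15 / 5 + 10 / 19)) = -118503 / 19028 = -6.23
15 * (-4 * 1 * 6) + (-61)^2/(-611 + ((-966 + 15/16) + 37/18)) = -82132344/226657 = -362.36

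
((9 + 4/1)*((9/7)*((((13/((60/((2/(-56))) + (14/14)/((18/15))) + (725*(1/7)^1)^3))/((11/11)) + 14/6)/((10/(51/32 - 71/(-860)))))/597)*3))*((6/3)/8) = 1026874736733417/125028751711520000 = 0.01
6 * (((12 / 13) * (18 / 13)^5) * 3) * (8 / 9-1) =-45349632 / 4826809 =-9.40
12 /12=1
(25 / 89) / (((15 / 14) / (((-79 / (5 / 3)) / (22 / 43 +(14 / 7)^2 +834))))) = -23779 / 1604492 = -0.01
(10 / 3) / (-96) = -5 / 144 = -0.03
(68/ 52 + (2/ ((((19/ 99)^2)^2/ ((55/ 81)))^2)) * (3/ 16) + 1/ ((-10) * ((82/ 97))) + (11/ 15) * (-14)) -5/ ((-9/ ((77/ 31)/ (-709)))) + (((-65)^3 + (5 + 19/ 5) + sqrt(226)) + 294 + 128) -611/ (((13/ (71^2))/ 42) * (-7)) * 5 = sqrt(226) + 496187430005844158133872587/ 71625298751153311320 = 6927559.33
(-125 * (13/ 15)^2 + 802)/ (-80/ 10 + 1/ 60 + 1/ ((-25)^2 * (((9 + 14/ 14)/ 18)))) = -79662500/ 897801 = -88.73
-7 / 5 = -1.40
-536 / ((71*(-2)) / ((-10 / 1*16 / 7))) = -86.28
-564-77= -641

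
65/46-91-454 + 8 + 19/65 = -1600531/2990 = -535.29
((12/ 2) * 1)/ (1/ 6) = 36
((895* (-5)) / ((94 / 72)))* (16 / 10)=-257760 / 47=-5484.26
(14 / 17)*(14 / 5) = 196 / 85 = 2.31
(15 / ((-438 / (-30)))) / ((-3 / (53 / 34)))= -1325 / 2482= -0.53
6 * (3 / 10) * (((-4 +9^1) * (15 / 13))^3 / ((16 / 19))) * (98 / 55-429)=-67803530625 / 386672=-175351.54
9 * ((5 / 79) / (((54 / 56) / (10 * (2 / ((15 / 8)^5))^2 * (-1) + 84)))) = 271015825581424 / 5466645703125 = 49.58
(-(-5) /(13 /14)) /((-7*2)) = -5 /13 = -0.38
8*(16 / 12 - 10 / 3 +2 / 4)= -12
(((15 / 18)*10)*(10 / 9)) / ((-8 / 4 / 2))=-250 / 27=-9.26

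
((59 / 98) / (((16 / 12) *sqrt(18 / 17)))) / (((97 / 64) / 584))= 137824 *sqrt(34) / 4753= 169.08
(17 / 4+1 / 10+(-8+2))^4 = 7.41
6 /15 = 2 /5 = 0.40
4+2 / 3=14 / 3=4.67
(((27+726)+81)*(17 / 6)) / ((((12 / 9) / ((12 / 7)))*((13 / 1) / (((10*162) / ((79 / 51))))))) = 1757079540 / 7189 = 244412.23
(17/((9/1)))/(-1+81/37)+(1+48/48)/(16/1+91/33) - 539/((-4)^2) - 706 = -723598687/980496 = -737.99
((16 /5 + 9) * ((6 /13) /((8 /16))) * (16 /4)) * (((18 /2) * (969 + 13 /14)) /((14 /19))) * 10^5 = 33994211760000 /637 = 53366109513.34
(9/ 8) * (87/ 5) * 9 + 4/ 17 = 119959/ 680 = 176.41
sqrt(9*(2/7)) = 1.60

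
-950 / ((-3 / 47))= 14883.33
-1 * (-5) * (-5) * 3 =-75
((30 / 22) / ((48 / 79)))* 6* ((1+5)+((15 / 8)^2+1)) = 141.60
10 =10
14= 14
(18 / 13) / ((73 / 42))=756 / 949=0.80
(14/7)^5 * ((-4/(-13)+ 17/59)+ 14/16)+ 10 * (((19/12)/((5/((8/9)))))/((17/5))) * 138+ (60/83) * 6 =1613474540/9740133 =165.65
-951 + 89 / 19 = -17980 / 19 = -946.32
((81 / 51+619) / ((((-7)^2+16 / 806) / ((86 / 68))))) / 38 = 18282095 / 43389882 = 0.42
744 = 744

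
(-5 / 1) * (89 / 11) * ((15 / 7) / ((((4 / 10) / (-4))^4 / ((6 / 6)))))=-66750000 / 77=-866883.12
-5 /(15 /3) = -1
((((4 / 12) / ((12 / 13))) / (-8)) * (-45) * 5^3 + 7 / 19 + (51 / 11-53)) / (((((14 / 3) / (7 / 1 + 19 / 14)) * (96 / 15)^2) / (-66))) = -36253026225 / 61014016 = -594.18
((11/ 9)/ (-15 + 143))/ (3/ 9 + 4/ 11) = 121/ 8832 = 0.01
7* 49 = 343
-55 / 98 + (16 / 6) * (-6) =-1623 / 98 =-16.56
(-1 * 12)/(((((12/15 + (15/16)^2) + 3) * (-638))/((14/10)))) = 10752/1910491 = 0.01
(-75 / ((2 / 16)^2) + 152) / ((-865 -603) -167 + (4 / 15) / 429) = 2.84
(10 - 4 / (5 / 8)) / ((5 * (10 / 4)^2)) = 72 / 625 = 0.12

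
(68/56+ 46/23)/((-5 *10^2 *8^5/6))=-27/22937600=-0.00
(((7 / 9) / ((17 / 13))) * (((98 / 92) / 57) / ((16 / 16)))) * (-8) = -17836 / 200583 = -0.09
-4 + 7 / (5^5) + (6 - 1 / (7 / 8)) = 18799 / 21875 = 0.86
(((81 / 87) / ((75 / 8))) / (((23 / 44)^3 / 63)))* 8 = 3091156992 / 8821075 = 350.43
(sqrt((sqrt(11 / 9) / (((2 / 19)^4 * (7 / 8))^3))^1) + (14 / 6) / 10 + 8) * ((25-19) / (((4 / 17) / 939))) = 3942861 / 20 + 750993398403 * 11^(1 / 4) * sqrt(42) / 392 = 22611358480.75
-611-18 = -629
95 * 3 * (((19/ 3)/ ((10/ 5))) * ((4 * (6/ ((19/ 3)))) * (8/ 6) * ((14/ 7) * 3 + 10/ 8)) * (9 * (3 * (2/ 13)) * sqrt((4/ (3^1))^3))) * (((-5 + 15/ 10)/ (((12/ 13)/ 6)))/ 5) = -555408 * sqrt(3) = -961994.87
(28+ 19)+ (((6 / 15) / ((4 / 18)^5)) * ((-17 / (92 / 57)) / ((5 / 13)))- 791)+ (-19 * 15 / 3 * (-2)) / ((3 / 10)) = -2243738359 / 110400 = -20323.72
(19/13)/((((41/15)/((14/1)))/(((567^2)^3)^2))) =4405240288040550014223134623888818390/533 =8264991159550750495728208000000000.00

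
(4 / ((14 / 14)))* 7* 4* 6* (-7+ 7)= 0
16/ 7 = 2.29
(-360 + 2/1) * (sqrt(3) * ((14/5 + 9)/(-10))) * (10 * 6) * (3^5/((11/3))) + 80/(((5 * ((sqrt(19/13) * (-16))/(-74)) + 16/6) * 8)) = -8325 * sqrt(247)/54088 + 266955/54088 + 92387628 * sqrt(3)/55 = 2909458.26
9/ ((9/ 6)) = 6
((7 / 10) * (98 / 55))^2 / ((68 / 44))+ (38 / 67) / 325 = 1.01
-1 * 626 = -626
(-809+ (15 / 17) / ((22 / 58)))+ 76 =-136636 / 187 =-730.67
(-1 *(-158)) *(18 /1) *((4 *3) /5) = 6825.60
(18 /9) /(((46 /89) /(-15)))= -1335 /23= -58.04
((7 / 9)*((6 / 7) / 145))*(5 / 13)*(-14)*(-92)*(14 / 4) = 9016 / 1131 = 7.97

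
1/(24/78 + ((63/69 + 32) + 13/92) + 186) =1196/262357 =0.00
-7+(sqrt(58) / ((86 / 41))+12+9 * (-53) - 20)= -492+41 * sqrt(58) / 86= -488.37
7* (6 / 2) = 21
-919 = -919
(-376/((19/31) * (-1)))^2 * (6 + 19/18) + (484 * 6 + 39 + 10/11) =95005054063/35739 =2658301.97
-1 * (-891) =891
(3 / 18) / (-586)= -1 / 3516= -0.00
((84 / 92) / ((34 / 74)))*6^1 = 11.92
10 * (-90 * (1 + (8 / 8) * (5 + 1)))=-6300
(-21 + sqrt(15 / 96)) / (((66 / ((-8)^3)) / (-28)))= -50176 / 11 + 896 * sqrt(10) / 33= -4475.59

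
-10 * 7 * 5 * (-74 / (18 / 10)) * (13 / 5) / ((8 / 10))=420875 / 9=46763.89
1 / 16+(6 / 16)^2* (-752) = -1691 / 16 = -105.69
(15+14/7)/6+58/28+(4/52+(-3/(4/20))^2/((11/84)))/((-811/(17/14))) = 11359177/4870866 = 2.33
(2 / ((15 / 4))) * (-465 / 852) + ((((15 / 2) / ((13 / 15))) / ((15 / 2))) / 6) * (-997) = -1063417 / 5538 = -192.02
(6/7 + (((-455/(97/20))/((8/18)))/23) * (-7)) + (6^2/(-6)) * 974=-90249087/15617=-5778.90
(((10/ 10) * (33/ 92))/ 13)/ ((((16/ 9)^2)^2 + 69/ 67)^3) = 2803163704460955099/ 135906941798680268184956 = 0.00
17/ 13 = 1.31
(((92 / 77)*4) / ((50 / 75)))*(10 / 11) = 5520 / 847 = 6.52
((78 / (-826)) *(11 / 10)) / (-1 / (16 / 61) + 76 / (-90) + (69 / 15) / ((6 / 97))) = -0.00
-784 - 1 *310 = -1094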